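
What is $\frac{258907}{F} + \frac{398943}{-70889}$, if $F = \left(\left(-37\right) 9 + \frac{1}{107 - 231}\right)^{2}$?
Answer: $- \frac{2992756285723}{908824615517} \approx -3.293$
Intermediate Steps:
$F = \frac{1705111849}{15376}$ ($F = \left(-333 + \frac{1}{-124}\right)^{2} = \left(-333 - \frac{1}{124}\right)^{2} = \left(- \frac{41293}{124}\right)^{2} = \frac{1705111849}{15376} \approx 1.1089 \cdot 10^{5}$)
$\frac{258907}{F} + \frac{398943}{-70889} = \frac{258907}{\frac{1705111849}{15376}} + \frac{398943}{-70889} = 258907 \cdot \frac{15376}{1705111849} + 398943 \left(- \frac{1}{70889}\right) = \frac{3980954032}{1705111849} - \frac{20997}{3731} = - \frac{2992756285723}{908824615517}$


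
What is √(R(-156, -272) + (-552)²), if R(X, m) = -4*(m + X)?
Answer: 4*√19151 ≈ 553.55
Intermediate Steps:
R(X, m) = -4*X - 4*m (R(X, m) = -4*(X + m) = -4*X - 4*m)
√(R(-156, -272) + (-552)²) = √((-4*(-156) - 4*(-272)) + (-552)²) = √((624 + 1088) + 304704) = √(1712 + 304704) = √306416 = 4*√19151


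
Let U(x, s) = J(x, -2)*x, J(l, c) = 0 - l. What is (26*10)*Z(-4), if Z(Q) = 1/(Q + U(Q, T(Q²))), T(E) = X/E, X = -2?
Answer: -13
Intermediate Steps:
J(l, c) = -l
T(E) = -2/E
U(x, s) = -x² (U(x, s) = (-x)*x = -x²)
Z(Q) = 1/(Q - Q²)
(26*10)*Z(-4) = (26*10)*(1/((-4)*(1 - 1*(-4)))) = 260*(-1/(4*(1 + 4))) = 260*(-¼/5) = 260*(-¼*⅕) = 260*(-1/20) = -13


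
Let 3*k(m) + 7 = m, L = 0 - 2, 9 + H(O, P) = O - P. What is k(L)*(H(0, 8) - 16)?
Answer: 99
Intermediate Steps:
H(O, P) = -9 + O - P (H(O, P) = -9 + (O - P) = -9 + O - P)
L = -2
k(m) = -7/3 + m/3
k(L)*(H(0, 8) - 16) = (-7/3 + (1/3)*(-2))*((-9 + 0 - 1*8) - 16) = (-7/3 - 2/3)*((-9 + 0 - 8) - 16) = -3*(-17 - 16) = -3*(-33) = 99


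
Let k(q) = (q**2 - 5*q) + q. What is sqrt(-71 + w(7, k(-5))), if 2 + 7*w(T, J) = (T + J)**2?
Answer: 3*sqrt(35) ≈ 17.748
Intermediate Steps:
k(q) = q**2 - 4*q
w(T, J) = -2/7 + (J + T)**2/7 (w(T, J) = -2/7 + (T + J)**2/7 = -2/7 + (J + T)**2/7)
sqrt(-71 + w(7, k(-5))) = sqrt(-71 + (-2/7 + (-5*(-4 - 5) + 7)**2/7)) = sqrt(-71 + (-2/7 + (-5*(-9) + 7)**2/7)) = sqrt(-71 + (-2/7 + (45 + 7)**2/7)) = sqrt(-71 + (-2/7 + (1/7)*52**2)) = sqrt(-71 + (-2/7 + (1/7)*2704)) = sqrt(-71 + (-2/7 + 2704/7)) = sqrt(-71 + 386) = sqrt(315) = 3*sqrt(35)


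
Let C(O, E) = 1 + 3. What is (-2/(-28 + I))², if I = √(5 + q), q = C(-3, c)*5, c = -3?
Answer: 4/529 ≈ 0.0075614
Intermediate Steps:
C(O, E) = 4
q = 20 (q = 4*5 = 20)
I = 5 (I = √(5 + 20) = √25 = 5)
(-2/(-28 + I))² = (-2/(-28 + 5))² = (-2/(-23))² = (-2*(-1/23))² = (2/23)² = 4/529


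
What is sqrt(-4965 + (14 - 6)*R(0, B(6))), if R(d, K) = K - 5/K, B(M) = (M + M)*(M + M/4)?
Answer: I*sqrt(38209)/3 ≈ 65.157*I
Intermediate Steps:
B(M) = 5*M**2/2 (B(M) = (2*M)*(M + M*(1/4)) = (2*M)*(M + M/4) = (2*M)*(5*M/4) = 5*M**2/2)
R(d, K) = K - 5/K
sqrt(-4965 + (14 - 6)*R(0, B(6))) = sqrt(-4965 + (14 - 6)*((5/2)*6**2 - 5/((5/2)*6**2))) = sqrt(-4965 + 8*((5/2)*36 - 5/((5/2)*36))) = sqrt(-4965 + 8*(90 - 5/90)) = sqrt(-4965 + 8*(90 - 5*1/90)) = sqrt(-4965 + 8*(90 - 1/18)) = sqrt(-4965 + 8*(1619/18)) = sqrt(-4965 + 6476/9) = sqrt(-38209/9) = I*sqrt(38209)/3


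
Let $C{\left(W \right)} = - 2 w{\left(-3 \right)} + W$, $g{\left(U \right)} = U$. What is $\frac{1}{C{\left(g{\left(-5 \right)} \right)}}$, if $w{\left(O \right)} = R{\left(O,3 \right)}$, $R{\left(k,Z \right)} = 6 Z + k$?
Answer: $- \frac{1}{35} \approx -0.028571$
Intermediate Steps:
$R{\left(k,Z \right)} = k + 6 Z$
$w{\left(O \right)} = 18 + O$ ($w{\left(O \right)} = O + 6 \cdot 3 = O + 18 = 18 + O$)
$C{\left(W \right)} = -30 + W$ ($C{\left(W \right)} = - 2 \left(18 - 3\right) + W = \left(-2\right) 15 + W = -30 + W$)
$\frac{1}{C{\left(g{\left(-5 \right)} \right)}} = \frac{1}{-30 - 5} = \frac{1}{-35} = - \frac{1}{35}$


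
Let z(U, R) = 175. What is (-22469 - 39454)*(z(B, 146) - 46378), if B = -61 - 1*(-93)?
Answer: 2861028369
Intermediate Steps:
B = 32 (B = -61 + 93 = 32)
(-22469 - 39454)*(z(B, 146) - 46378) = (-22469 - 39454)*(175 - 46378) = -61923*(-46203) = 2861028369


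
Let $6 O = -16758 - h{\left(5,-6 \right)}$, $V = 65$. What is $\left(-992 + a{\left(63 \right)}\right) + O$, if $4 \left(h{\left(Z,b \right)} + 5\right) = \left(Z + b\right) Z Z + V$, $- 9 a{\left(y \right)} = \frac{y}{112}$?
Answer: $- \frac{181723}{48} \approx -3785.9$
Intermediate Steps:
$a{\left(y \right)} = - \frac{y}{1008}$ ($a{\left(y \right)} = - \frac{y \frac{1}{112}}{9} = - \frac{\frac{1}{112} y}{9} = - \frac{y}{1008}$)
$h{\left(Z,b \right)} = \frac{45}{4} + \frac{Z^{2} \left(Z + b\right)}{4}$ ($h{\left(Z,b \right)} = -5 + \frac{\left(Z + b\right) Z Z + 65}{4} = -5 + \frac{Z \left(Z + b\right) Z + 65}{4} = -5 + \frac{Z^{2} \left(Z + b\right) + 65}{4} = -5 + \frac{65 + Z^{2} \left(Z + b\right)}{4} = -5 + \left(\frac{65}{4} + \frac{Z^{2} \left(Z + b\right)}{4}\right) = \frac{45}{4} + \frac{Z^{2} \left(Z + b\right)}{4}$)
$O = - \frac{16763}{6}$ ($O = \frac{-16758 - \left(\frac{45}{4} + \frac{5^{3}}{4} + \frac{1}{4} \left(-6\right) 5^{2}\right)}{6} = \frac{-16758 - \left(\frac{45}{4} + \frac{1}{4} \cdot 125 + \frac{1}{4} \left(-6\right) 25\right)}{6} = \frac{-16758 - \left(\frac{45}{4} + \frac{125}{4} - \frac{75}{2}\right)}{6} = \frac{-16758 - 5}{6} = \frac{1}{6} \left(-16763\right) = - \frac{16763}{6} \approx -2793.8$)
$\left(-992 + a{\left(63 \right)}\right) + O = \left(-992 - \frac{1}{16}\right) - \frac{16763}{6} = - \frac{15873}{16} - \frac{16763}{6} = - \frac{181723}{48}$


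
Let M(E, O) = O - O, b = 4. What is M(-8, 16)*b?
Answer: 0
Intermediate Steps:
M(E, O) = 0
M(-8, 16)*b = 0*4 = 0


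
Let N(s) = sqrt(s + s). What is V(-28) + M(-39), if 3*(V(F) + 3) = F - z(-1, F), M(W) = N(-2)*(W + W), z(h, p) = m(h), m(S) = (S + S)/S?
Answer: -13 - 156*I ≈ -13.0 - 156.0*I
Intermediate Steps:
m(S) = 2 (m(S) = (2*S)/S = 2)
z(h, p) = 2
N(s) = sqrt(2)*sqrt(s) (N(s) = sqrt(2*s) = sqrt(2)*sqrt(s))
M(W) = 4*I*W (M(W) = (sqrt(2)*sqrt(-2))*(W + W) = (sqrt(2)*(I*sqrt(2)))*(2*W) = (2*I)*(2*W) = 4*I*W)
V(F) = -11/3 + F/3 (V(F) = -3 + (F - 1*2)/3 = -3 + (F - 2)/3 = -3 + (-2 + F)/3 = -3 + (-2/3 + F/3) = -11/3 + F/3)
V(-28) + M(-39) = (-11/3 + (1/3)*(-28)) + 4*I*(-39) = (-11/3 - 28/3) - 156*I = -13 - 156*I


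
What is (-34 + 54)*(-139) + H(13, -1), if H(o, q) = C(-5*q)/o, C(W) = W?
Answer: -36135/13 ≈ -2779.6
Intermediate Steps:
H(o, q) = -5*q/o (H(o, q) = (-5*q)/o = -5*q/o)
(-34 + 54)*(-139) + H(13, -1) = (-34 + 54)*(-139) - 5*(-1)/13 = 20*(-139) - 5*(-1)*1/13 = -2780 + 5/13 = -36135/13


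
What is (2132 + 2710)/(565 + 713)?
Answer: 269/71 ≈ 3.7887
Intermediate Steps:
(2132 + 2710)/(565 + 713) = 4842/1278 = 4842*(1/1278) = 269/71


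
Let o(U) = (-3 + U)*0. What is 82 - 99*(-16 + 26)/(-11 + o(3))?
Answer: 172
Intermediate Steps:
o(U) = 0
82 - 99*(-16 + 26)/(-11 + o(3)) = 82 - 99*(-16 + 26)/(-11 + 0) = 82 - 990/(-11) = 82 - 990*(-1)/11 = 82 - 99*(-10/11) = 82 + 90 = 172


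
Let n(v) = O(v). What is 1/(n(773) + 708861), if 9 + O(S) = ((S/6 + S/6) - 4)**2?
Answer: 9/6958789 ≈ 1.2933e-6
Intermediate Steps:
O(S) = -9 + (-4 + S/3)**2 (O(S) = -9 + ((S/6 + S/6) - 4)**2 = -9 + (S/3 - 4)**2 = -9 + (-4 + S/3)**2)
n(v) = -9 + (-12 + v)**2/9
1/(n(773) + 708861) = 1/((-9 + (-12 + 773)**2/9) + 708861) = 1/((-9 + (1/9)*761**2) + 708861) = 1/((-9 + (1/9)*579121) + 708861) = 1/((-9 + 579121/9) + 708861) = 1/(579040/9 + 708861) = 1/(6958789/9) = 9/6958789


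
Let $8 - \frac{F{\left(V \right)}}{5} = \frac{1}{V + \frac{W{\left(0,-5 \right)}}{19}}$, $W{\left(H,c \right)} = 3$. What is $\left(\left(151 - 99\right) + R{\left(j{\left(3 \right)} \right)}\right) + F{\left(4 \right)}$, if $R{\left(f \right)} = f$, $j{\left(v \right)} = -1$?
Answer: $\frac{7094}{79} \approx 89.797$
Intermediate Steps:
$F{\left(V \right)} = 40 - \frac{5}{\frac{3}{19} + V}$ ($F{\left(V \right)} = 40 - \frac{5}{V + \frac{3}{19}} = 40 - \frac{5}{\frac{3}{19} + V}$)
$\left(\left(151 - 99\right) + R{\left(j{\left(3 \right)} \right)}\right) + F{\left(4 \right)} = \left(\left(151 - 99\right) - 1\right) + \frac{5 \left(5 + 152 \cdot 4\right)}{3 + 19 \cdot 4} = \left(\left(151 - 99\right) - 1\right) + \frac{5 \left(5 + 608\right)}{3 + 76} = \left(52 - 1\right) + 5 \cdot \frac{1}{79} \cdot 613 = 51 + 5 \cdot \frac{1}{79} \cdot 613 = 51 + \frac{3065}{79} = \frac{7094}{79}$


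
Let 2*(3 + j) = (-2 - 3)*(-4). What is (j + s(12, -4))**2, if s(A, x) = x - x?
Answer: 49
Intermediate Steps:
j = 7 (j = -3 + ((-2 - 3)*(-4))/2 = -3 + (-5*(-4))/2 = -3 + (1/2)*20 = -3 + 10 = 7)
s(A, x) = 0
(j + s(12, -4))**2 = (7 + 0)**2 = 7**2 = 49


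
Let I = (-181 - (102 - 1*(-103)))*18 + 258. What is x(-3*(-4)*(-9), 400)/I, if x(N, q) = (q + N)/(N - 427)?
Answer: 146/1789575 ≈ 8.1584e-5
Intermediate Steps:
x(N, q) = (N + q)/(-427 + N)
I = -6690 (I = (-181 - (102 + 103))*18 + 258 = (-181 - 1*205)*18 + 258 = (-181 - 205)*18 + 258 = -386*18 + 258 = -6948 + 258 = -6690)
x(-3*(-4)*(-9), 400)/I = ((-3*(-4)*(-9) + 400)/(-427 - 3*(-4)*(-9)))/(-6690) = ((12*(-9) + 400)/(-427 + 12*(-9)))*(-1/6690) = ((-108 + 400)/(-427 - 108))*(-1/6690) = (292/(-535))*(-1/6690) = -1/535*292*(-1/6690) = -292/535*(-1/6690) = 146/1789575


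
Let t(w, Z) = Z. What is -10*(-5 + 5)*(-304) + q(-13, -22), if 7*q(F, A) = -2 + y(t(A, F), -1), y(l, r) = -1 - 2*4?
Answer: -11/7 ≈ -1.5714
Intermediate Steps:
y(l, r) = -9 (y(l, r) = -1 - 8 = -9)
q(F, A) = -11/7 (q(F, A) = (-2 - 9)/7 = (⅐)*(-11) = -11/7)
-10*(-5 + 5)*(-304) + q(-13, -22) = -10*(-5 + 5)*(-304) - 11/7 = -10*0*(-304) - 11/7 = 0*(-304) - 11/7 = 0 - 11/7 = -11/7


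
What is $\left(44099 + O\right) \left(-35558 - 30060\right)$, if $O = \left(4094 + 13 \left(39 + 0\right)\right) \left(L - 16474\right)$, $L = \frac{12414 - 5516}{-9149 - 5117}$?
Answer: $\frac{5065338510749576}{1019} \approx 4.9709 \cdot 10^{12}$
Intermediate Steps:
$L = - \frac{3449}{7133}$ ($L = \frac{6898}{-14266} = 6898 \left(- \frac{1}{14266}\right) = - \frac{3449}{7133} \approx -0.48353$)
$O = - \frac{540674971091}{7133}$ ($O = \left(4094 + 13 \left(39 + 0\right)\right) \left(- \frac{3449}{7133} - 16474\right) = \left(4094 + 13 \cdot 39\right) \left(- \frac{117512491}{7133}\right) = \left(4094 + 507\right) \left(- \frac{117512491}{7133}\right) = 4601 \left(- \frac{117512491}{7133}\right) = - \frac{540674971091}{7133} \approx -7.5799 \cdot 10^{7}$)
$\left(44099 + O\right) \left(-35558 - 30060\right) = \left(44099 - \frac{540674971091}{7133}\right) \left(-35558 - 30060\right) = \left(- \frac{540360412924}{7133}\right) \left(-65618\right) = \frac{5065338510749576}{1019}$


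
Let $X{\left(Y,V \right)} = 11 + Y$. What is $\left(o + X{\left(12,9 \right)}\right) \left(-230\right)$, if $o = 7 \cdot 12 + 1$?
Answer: $-24840$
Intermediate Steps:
$o = 85$ ($o = 84 + 1 = 85$)
$\left(o + X{\left(12,9 \right)}\right) \left(-230\right) = \left(85 + \left(11 + 12\right)\right) \left(-230\right) = \left(85 + 23\right) \left(-230\right) = 108 \left(-230\right) = -24840$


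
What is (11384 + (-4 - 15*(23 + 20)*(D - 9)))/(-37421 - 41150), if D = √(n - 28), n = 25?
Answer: -17185/78571 + 645*I*√3/78571 ≈ -0.21872 + 0.014219*I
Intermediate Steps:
D = I*√3 (D = √(25 - 28) = √(-3) = I*√3 ≈ 1.732*I)
(11384 + (-4 - 15*(23 + 20)*(D - 9)))/(-37421 - 41150) = (11384 + (-4 - 15*(23 + 20)*(I*√3 - 9)))/(-37421 - 41150) = (11384 + (-4 - 645*(-9 + I*√3)))/(-78571) = (11384 + (-4 - 15*(-387 + 43*I*√3)))*(-1/78571) = (11384 + (-4 + (5805 - 645*I*√3)))*(-1/78571) = (11384 + (5801 - 645*I*√3))*(-1/78571) = (17185 - 645*I*√3)*(-1/78571) = -17185/78571 + 645*I*√3/78571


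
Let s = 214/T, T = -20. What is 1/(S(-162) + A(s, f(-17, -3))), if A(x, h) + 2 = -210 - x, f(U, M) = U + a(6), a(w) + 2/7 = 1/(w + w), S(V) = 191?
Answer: -10/103 ≈ -0.097087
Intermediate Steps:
a(w) = -2/7 + 1/(2*w) (a(w) = -2/7 + 1/(w + w) = -2/7 + 1/(2*w))
s = -107/10 (s = 214/(-20) = 214*(-1/20) = -107/10 ≈ -10.700)
f(U, M) = -17/84 + U (f(U, M) = U + (1/14)*(7 - 4*6)/6 = U + (1/14)*(⅙)*(7 - 24) = U + (1/14)*(⅙)*(-17) = U - 17/84 = -17/84 + U)
A(x, h) = -212 - x (A(x, h) = -2 + (-210 - x) = -212 - x)
1/(S(-162) + A(s, f(-17, -3))) = 1/(191 + (-212 - 1*(-107/10))) = 1/(191 + (-212 + 107/10)) = 1/(191 - 2013/10) = 1/(-103/10) = -10/103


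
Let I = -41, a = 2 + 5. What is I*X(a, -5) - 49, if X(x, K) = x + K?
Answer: -131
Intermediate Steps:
a = 7
X(x, K) = K + x
I*X(a, -5) - 49 = -41*(-5 + 7) - 49 = -41*2 - 49 = -82 - 49 = -131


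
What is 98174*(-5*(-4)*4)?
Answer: 7853920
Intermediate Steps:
98174*(-5*(-4)*4) = 98174*(20*4) = 98174*80 = 7853920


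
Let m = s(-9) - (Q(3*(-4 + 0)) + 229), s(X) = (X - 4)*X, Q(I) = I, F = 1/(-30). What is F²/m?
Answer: -1/90000 ≈ -1.1111e-5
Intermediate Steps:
F = -1/30 ≈ -0.033333
s(X) = X*(-4 + X) (s(X) = (-4 + X)*X = X*(-4 + X))
m = -100 (m = -9*(-4 - 9) - (3*(-4 + 0) + 229) = -9*(-13) - (3*(-4) + 229) = 117 - (-12 + 229) = 117 - 1*217 = 117 - 217 = -100)
F²/m = (-1/30)²/(-100) = (1/900)*(-1/100) = -1/90000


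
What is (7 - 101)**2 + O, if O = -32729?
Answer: -23893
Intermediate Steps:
(7 - 101)**2 + O = (7 - 101)**2 - 32729 = (-94)**2 - 32729 = 8836 - 32729 = -23893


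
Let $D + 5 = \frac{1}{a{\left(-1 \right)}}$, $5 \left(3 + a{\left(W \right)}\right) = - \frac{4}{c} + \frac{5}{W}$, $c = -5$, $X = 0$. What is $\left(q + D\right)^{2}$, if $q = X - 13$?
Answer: $\frac{3073009}{9216} \approx 333.44$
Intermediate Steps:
$a{\left(W \right)} = - \frac{71}{25} + \frac{1}{W}$ ($a{\left(W \right)} = -3 + \frac{- \frac{4}{-5} + \frac{5}{W}}{5} = -3 + \frac{\left(-4\right) \left(- \frac{1}{5}\right) + \frac{5}{W}}{5} = -3 + \frac{\frac{4}{5} + \frac{5}{W}}{5} = -3 + \left(\frac{4}{25} + \frac{1}{W}\right) = - \frac{71}{25} + \frac{1}{W}$)
$q = -13$ ($q = 0 - 13 = -13$)
$D = - \frac{505}{96}$ ($D = -5 + \frac{1}{- \frac{71}{25} + \frac{1}{-1}} = -5 + \frac{1}{- \frac{71}{25} - 1} = -5 + \frac{1}{- \frac{96}{25}} = -5 - \frac{25}{96} = - \frac{505}{96} \approx -5.2604$)
$\left(q + D\right)^{2} = \left(-13 - \frac{505}{96}\right)^{2} = \left(- \frac{1753}{96}\right)^{2} = \frac{3073009}{9216}$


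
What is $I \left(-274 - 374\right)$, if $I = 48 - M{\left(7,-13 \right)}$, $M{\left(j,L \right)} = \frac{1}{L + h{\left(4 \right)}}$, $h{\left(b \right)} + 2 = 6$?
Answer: $-31176$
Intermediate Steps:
$h{\left(b \right)} = 4$ ($h{\left(b \right)} = -2 + 6 = 4$)
$M{\left(j,L \right)} = \frac{1}{4 + L}$ ($M{\left(j,L \right)} = \frac{1}{L + 4} = \frac{1}{4 + L}$)
$I = \frac{433}{9}$ ($I = 48 - \frac{1}{4 - 13} = 48 - \frac{1}{-9} = 48 - - \frac{1}{9} = 48 + \frac{1}{9} = \frac{433}{9} \approx 48.111$)
$I \left(-274 - 374\right) = \frac{433 \left(-274 - 374\right)}{9} = \frac{433}{9} \left(-648\right) = -31176$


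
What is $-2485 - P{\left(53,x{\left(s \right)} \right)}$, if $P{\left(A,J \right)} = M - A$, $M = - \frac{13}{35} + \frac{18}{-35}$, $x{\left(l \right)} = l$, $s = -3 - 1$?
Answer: $- \frac{85089}{35} \approx -2431.1$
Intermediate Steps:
$s = -4$ ($s = -3 - 1 = -4$)
$M = - \frac{31}{35}$ ($M = \left(-13\right) \frac{1}{35} + 18 \left(- \frac{1}{35}\right) = - \frac{13}{35} - \frac{18}{35} = - \frac{31}{35} \approx -0.88571$)
$P{\left(A,J \right)} = - \frac{31}{35} - A$
$-2485 - P{\left(53,x{\left(s \right)} \right)} = -2485 - \left(- \frac{31}{35} - 53\right) = -2485 - - \frac{1886}{35} = -2485 + \frac{1886}{35} = - \frac{85089}{35}$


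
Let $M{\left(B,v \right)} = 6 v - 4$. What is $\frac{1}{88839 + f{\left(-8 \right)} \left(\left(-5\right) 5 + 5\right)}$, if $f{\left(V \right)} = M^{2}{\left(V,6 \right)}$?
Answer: $\frac{1}{68359} \approx 1.4629 \cdot 10^{-5}$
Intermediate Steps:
$M{\left(B,v \right)} = -4 + 6 v$
$f{\left(V \right)} = 1024$ ($f{\left(V \right)} = \left(-4 + 6 \cdot 6\right)^{2} = \left(-4 + 36\right)^{2} = 32^{2} = 1024$)
$\frac{1}{88839 + f{\left(-8 \right)} \left(\left(-5\right) 5 + 5\right)} = \frac{1}{88839 + 1024 \left(\left(-5\right) 5 + 5\right)} = \frac{1}{88839 + 1024 \left(-25 + 5\right)} = \frac{1}{88839 + 1024 \left(-20\right)} = \frac{1}{88839 - 20480} = \frac{1}{68359}$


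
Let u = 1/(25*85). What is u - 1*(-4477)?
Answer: 9513626/2125 ≈ 4477.0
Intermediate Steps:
u = 1/2125 ≈ 0.00047059
u - 1*(-4477) = 1/2125 - 1*(-4477) = 1/2125 + 4477 = 9513626/2125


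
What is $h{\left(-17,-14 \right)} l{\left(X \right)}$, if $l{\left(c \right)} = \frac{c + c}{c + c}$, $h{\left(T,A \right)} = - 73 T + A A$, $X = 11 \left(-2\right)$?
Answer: $1437$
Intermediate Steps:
$X = -22$
$h{\left(T,A \right)} = A^{2} - 73 T$ ($h{\left(T,A \right)} = - 73 T + A^{2} = A^{2} - 73 T$)
$l{\left(c \right)} = 1$ ($l{\left(c \right)} = \frac{2 c}{2 c} = 2 c \frac{1}{2 c} = 1$)
$h{\left(-17,-14 \right)} l{\left(X \right)} = \left(\left(-14\right)^{2} - -1241\right) 1 = \left(196 + 1241\right) 1 = 1437 \cdot 1 = 1437$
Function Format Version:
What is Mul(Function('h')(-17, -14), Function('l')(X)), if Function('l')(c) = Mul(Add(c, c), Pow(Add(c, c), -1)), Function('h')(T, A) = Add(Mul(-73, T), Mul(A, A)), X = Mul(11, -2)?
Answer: 1437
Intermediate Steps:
X = -22
Function('h')(T, A) = Add(Pow(A, 2), Mul(-73, T)) (Function('h')(T, A) = Add(Mul(-73, T), Pow(A, 2)) = Add(Pow(A, 2), Mul(-73, T)))
Function('l')(c) = 1 (Function('l')(c) = Mul(Mul(2, c), Pow(Mul(2, c), -1)) = Mul(Mul(2, c), Mul(Rational(1, 2), Pow(c, -1))) = 1)
Mul(Function('h')(-17, -14), Function('l')(X)) = Mul(Add(Pow(-14, 2), Mul(-73, -17)), 1) = Mul(Add(196, 1241), 1) = Mul(1437, 1) = 1437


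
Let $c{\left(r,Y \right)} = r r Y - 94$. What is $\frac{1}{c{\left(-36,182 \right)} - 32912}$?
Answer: $\frac{1}{202866} \approx 4.9294 \cdot 10^{-6}$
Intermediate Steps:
$c{\left(r,Y \right)} = -94 + Y r^{2}$ ($c{\left(r,Y \right)} = r^{2} Y - 94 = Y r^{2} - 94 = -94 + Y r^{2}$)
$\frac{1}{c{\left(-36,182 \right)} - 32912} = \frac{1}{\left(-94 + 182 \left(-36\right)^{2}\right) - 32912} = \frac{1}{\left(-94 + 182 \cdot 1296\right) - 32912} = \frac{1}{\left(-94 + 235872\right) - 32912} = \frac{1}{235778 - 32912} = \frac{1}{202866}$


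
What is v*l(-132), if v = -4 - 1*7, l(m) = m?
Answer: 1452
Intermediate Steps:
v = -11 (v = -4 - 7 = -11)
v*l(-132) = -11*(-132) = 1452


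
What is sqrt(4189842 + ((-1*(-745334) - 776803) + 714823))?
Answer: 2*sqrt(1218299) ≈ 2207.5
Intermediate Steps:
sqrt(4189842 + ((-1*(-745334) - 776803) + 714823)) = sqrt(4189842 + ((745334 - 776803) + 714823)) = sqrt(4189842 + (-31469 + 714823)) = sqrt(4189842 + 683354) = sqrt(4873196) = 2*sqrt(1218299)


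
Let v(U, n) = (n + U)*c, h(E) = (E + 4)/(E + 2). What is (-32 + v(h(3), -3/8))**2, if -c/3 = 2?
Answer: 582169/400 ≈ 1455.4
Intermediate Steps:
c = -6 (c = -3*2 = -6)
h(E) = (4 + E)/(2 + E)
v(U, n) = -6*U - 6*n (v(U, n) = (n + U)*(-6) = (U + n)*(-6) = -6*U - 6*n)
(-32 + v(h(3), -3/8))**2 = (-32 + (-6*(4 + 3)/(2 + 3) - (-18)/8))**2 = (-32 + (-6*7/5 - (-18)/8))**2 = (-32 + (-6*7/5 - 6*(-3/8)))**2 = (-32 + (-6*7/5 + 9/4))**2 = (-32 + (-42/5 + 9/4))**2 = (-32 - 123/20)**2 = (-763/20)**2 = 582169/400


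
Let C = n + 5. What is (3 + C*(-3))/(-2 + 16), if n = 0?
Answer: -6/7 ≈ -0.85714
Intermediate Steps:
C = 5 (C = 0 + 5 = 5)
(3 + C*(-3))/(-2 + 16) = (3 + 5*(-3))/(-2 + 16) = (3 - 15)/14 = -12*1/14 = -6/7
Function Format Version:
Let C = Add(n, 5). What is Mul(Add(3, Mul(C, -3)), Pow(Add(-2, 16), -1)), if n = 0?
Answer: Rational(-6, 7) ≈ -0.85714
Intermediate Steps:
C = 5 (C = Add(0, 5) = 5)
Mul(Add(3, Mul(C, -3)), Pow(Add(-2, 16), -1)) = Mul(Add(3, Mul(5, -3)), Pow(Add(-2, 16), -1)) = Mul(Add(3, -15), Pow(14, -1)) = Mul(-12, Rational(1, 14)) = Rational(-6, 7)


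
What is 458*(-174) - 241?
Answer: -79933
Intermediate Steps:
458*(-174) - 241 = -79692 - 241 = -79933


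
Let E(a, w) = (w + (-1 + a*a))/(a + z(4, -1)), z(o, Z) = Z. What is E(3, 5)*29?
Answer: 377/2 ≈ 188.50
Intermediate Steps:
E(a, w) = (-1 + w + a²)/(-1 + a) (E(a, w) = (w + (-1 + a*a))/(a - 1) = (w + (-1 + a²))/(-1 + a) = (-1 + w + a²)/(-1 + a))
E(3, 5)*29 = ((-1 + 5 + 3²)/(-1 + 3))*29 = ((-1 + 5 + 9)/2)*29 = ((½)*13)*29 = (13/2)*29 = 377/2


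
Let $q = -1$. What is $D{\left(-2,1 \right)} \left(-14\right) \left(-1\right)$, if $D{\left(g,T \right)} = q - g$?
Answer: $14$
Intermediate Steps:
$D{\left(g,T \right)} = -1 - g$
$D{\left(-2,1 \right)} \left(-14\right) \left(-1\right) = \left(-1 - -2\right) \left(-14\right) \left(-1\right) = \left(-1 + 2\right) \left(-14\right) \left(-1\right) = 1 \left(-14\right) \left(-1\right) = \left(-14\right) \left(-1\right) = 14$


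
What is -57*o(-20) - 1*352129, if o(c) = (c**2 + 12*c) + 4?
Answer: -361477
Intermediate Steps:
o(c) = 4 + c**2 + 12*c
-57*o(-20) - 1*352129 = -57*(4 + (-20)**2 + 12*(-20)) - 1*352129 = -57*(4 + 400 - 240) - 352129 = -57*164 - 352129 = -9348 - 352129 = -361477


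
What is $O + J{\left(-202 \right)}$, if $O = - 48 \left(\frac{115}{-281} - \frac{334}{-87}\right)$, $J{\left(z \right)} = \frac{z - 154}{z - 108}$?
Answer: $- \frac{206494998}{1263095} \approx -163.48$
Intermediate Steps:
$J{\left(z \right)} = \frac{-154 + z}{-108 + z}$
$O = - \frac{1341584}{8149}$ ($O = - 48 \left(115 \left(- \frac{1}{281}\right) - - \frac{334}{87}\right) = - 48 \left(- \frac{115}{281} + \frac{334}{87}\right) = \left(-48\right) \frac{83849}{24447} = - \frac{1341584}{8149} \approx -164.63$)
$O + J{\left(-202 \right)} = - \frac{1341584}{8149} + \frac{-154 - 202}{-108 - 202} = - \frac{1341584}{8149} + \frac{1}{-310} \left(-356\right) = - \frac{1341584}{8149} - - \frac{178}{155} = - \frac{1341584}{8149} + \frac{178}{155} = - \frac{206494998}{1263095}$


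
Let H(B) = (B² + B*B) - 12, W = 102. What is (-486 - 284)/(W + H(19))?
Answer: -55/58 ≈ -0.94828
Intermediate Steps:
H(B) = -12 + 2*B² (H(B) = (B² + B²) - 12 = 2*B² - 12 = -12 + 2*B²)
(-486 - 284)/(W + H(19)) = (-486 - 284)/(102 + (-12 + 2*19²)) = -770/(102 + (-12 + 2*361)) = -770/(102 + (-12 + 722)) = -770/(102 + 710) = -770/812 = -770*1/812 = -55/58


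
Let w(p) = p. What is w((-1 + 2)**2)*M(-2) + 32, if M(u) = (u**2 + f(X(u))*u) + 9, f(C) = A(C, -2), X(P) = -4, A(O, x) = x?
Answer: 49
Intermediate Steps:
f(C) = -2
M(u) = 9 + u**2 - 2*u (M(u) = (u**2 - 2*u) + 9 = 9 + u**2 - 2*u)
w((-1 + 2)**2)*M(-2) + 32 = (-1 + 2)**2*(9 + (-2)**2 - 2*(-2)) + 32 = 1**2*(9 + 4 + 4) + 32 = 1*17 + 32 = 17 + 32 = 49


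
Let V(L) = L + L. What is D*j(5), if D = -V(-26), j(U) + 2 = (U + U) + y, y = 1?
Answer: 468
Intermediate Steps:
V(L) = 2*L
j(U) = -1 + 2*U (j(U) = -2 + ((U + U) + 1) = -2 + (2*U + 1) = -2 + (1 + 2*U) = -1 + 2*U)
D = 52 (D = -2*(-26) = -1*(-52) = 52)
D*j(5) = 52*(-1 + 2*5) = 52*(-1 + 10) = 52*9 = 468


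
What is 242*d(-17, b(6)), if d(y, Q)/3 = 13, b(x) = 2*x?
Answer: 9438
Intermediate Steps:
d(y, Q) = 39 (d(y, Q) = 3*13 = 39)
242*d(-17, b(6)) = 242*39 = 9438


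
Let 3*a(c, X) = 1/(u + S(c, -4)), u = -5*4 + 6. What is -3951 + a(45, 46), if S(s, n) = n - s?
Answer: -746740/189 ≈ -3951.0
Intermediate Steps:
u = -14 (u = -20 + 6 = -14)
a(c, X) = 1/(3*(-18 - c)) (a(c, X) = 1/(3*(-14 + (-4 - c))) = 1/(3*(-18 - c)))
-3951 + a(45, 46) = -3951 - 1/(54 + 3*45) = -3951 - 1/(54 + 135) = -3951 - 1/189 = -746740/189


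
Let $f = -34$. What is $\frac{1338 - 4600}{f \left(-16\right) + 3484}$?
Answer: $- \frac{1631}{2014} \approx -0.80983$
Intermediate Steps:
$\frac{1338 - 4600}{f \left(-16\right) + 3484} = \frac{1338 - 4600}{\left(-34\right) \left(-16\right) + 3484} = - \frac{3262}{544 + 3484} = - \frac{3262}{4028} = \left(-3262\right) \frac{1}{4028} = - \frac{1631}{2014}$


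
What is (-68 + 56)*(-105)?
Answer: 1260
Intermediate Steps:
(-68 + 56)*(-105) = -12*(-105) = 1260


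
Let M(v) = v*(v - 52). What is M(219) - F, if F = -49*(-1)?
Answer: 36524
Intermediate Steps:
M(v) = v*(-52 + v)
F = 49
M(219) - F = 219*(-52 + 219) - 1*49 = 219*167 - 49 = 36573 - 49 = 36524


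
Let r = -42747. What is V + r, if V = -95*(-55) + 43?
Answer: -37479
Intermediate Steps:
V = 5268 (V = 5225 + 43 = 5268)
V + r = 5268 - 42747 = -37479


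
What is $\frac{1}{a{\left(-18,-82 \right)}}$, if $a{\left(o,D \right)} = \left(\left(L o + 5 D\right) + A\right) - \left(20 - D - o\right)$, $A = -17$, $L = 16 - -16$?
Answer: $- \frac{1}{1123} \approx -0.00089047$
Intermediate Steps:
$L = 32$ ($L = 16 + 16 = 32$)
$a{\left(o,D \right)} = -37 + 6 D + 33 o$ ($a{\left(o,D \right)} = \left(\left(32 o + 5 D\right) - 17\right) - \left(20 - D - o\right) = \left(\left(5 D + 32 o\right) - 17\right) - \left(20 - D - o\right) = \left(-17 + 5 D + 32 o\right) + \left(-20 + D + o\right) = -37 + 6 D + 33 o$)
$\frac{1}{a{\left(-18,-82 \right)}} = \frac{1}{-37 + 6 \left(-82\right) + 33 \left(-18\right)} = \frac{1}{-37 - 492 - 594} = \frac{1}{-1123} = - \frac{1}{1123}$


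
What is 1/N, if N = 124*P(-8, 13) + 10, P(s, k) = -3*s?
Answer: 1/2986 ≈ 0.00033490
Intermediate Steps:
N = 2986 (N = 124*(-3*(-8)) + 10 = 124*24 + 10 = 2976 + 10 = 2986)
1/N = 1/2986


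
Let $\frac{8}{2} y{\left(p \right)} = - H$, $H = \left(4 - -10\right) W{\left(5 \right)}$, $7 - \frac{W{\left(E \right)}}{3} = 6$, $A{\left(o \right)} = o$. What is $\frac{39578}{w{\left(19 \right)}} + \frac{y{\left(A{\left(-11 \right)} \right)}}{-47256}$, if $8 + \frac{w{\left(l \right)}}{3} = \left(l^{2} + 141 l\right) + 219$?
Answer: $\frac{1246933583}{307258512} \approx 4.0583$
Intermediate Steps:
$w{\left(l \right)} = 633 + 3 l^{2} + 423 l$ ($w{\left(l \right)} = -24 + 3 \left(\left(l^{2} + 141 l\right) + 219\right) = -24 + 3 \left(219 + l^{2} + 141 l\right) = -24 + \left(657 + 3 l^{2} + 423 l\right) = 633 + 3 l^{2} + 423 l$)
$W{\left(E \right)} = 3$ ($W{\left(E \right)} = 21 - 18 = 3$)
$H = 42$ ($H = \left(4 - -10\right) 3 = \left(4 + 10\right) 3 = 14 \cdot 3 = 42$)
$y{\left(p \right)} = - \frac{21}{2}$ ($y{\left(p \right)} = \frac{\left(-1\right) 42}{4} = \frac{1}{4} \left(-42\right) = - \frac{21}{2}$)
$\frac{39578}{w{\left(19 \right)}} + \frac{y{\left(A{\left(-11 \right)} \right)}}{-47256} = \frac{39578}{633 + 3 \cdot 19^{2} + 423 \cdot 19} - \frac{21}{2 \left(-47256\right)} = \frac{39578}{633 + 3 \cdot 361 + 8037} - - \frac{7}{31504} = \frac{39578}{633 + 1083 + 8037} + \frac{7}{31504} = \frac{39578}{9753} + \frac{7}{31504} = \frac{1246933583}{307258512}$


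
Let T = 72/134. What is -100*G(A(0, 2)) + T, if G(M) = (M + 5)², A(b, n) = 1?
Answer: -241164/67 ≈ -3599.5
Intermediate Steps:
T = 36/67 (T = 72*(1/134) = 36/67 ≈ 0.53731)
G(M) = (5 + M)²
-100*G(A(0, 2)) + T = -100*(5 + 1)² + 36/67 = -100*6² + 36/67 = -100*36 + 36/67 = -3600 + 36/67 = -241164/67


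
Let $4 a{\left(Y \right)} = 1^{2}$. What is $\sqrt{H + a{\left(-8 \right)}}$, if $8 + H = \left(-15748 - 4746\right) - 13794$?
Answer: $\frac{i \sqrt{137183}}{2} \approx 185.19 i$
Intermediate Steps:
$a{\left(Y \right)} = \frac{1}{4}$ ($a{\left(Y \right)} = \frac{1^{2}}{4} = \frac{1}{4} \cdot 1 = \frac{1}{4}$)
$H = -34296$ ($H = -8 - 34288 = -34296$)
$\sqrt{H + a{\left(-8 \right)}} = \sqrt{-34296 + \frac{1}{4}} = \sqrt{- \frac{137183}{4}} = \frac{i \sqrt{137183}}{2}$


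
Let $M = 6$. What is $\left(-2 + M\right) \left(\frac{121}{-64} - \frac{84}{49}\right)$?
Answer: $- \frac{1615}{112} \approx -14.42$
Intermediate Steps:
$\left(-2 + M\right) \left(\frac{121}{-64} - \frac{84}{49}\right) = \left(-2 + 6\right) \left(\frac{121}{-64} - \frac{84}{49}\right) = 4 \left(121 \left(- \frac{1}{64}\right) - \frac{12}{7}\right) = 4 \left(- \frac{121}{64} - \frac{12}{7}\right) = 4 \left(- \frac{1615}{448}\right) = - \frac{1615}{112}$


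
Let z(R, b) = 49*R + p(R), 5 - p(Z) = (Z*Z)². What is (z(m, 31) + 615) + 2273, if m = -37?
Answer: -1873081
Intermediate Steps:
p(Z) = 5 - Z⁴ (p(Z) = 5 - (Z*Z)² = 5 - (Z²)² = 5 - Z⁴)
z(R, b) = 5 - R⁴ + 49*R (z(R, b) = 49*R + (5 - R⁴) = 5 - R⁴ + 49*R)
(z(m, 31) + 615) + 2273 = ((5 - 1*(-37)⁴ + 49*(-37)) + 615) + 2273 = ((5 - 1*1874161 - 1813) + 615) + 2273 = ((5 - 1874161 - 1813) + 615) + 2273 = (-1875969 + 615) + 2273 = -1875354 + 2273 = -1873081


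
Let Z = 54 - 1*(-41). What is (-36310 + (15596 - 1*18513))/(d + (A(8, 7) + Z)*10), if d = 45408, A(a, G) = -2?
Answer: -39227/46338 ≈ -0.84654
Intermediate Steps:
Z = 95 (Z = 54 + 41 = 95)
(-36310 + (15596 - 1*18513))/(d + (A(8, 7) + Z)*10) = (-36310 + (15596 - 1*18513))/(45408 + (-2 + 95)*10) = (-36310 + (15596 - 18513))/(45408 + 93*10) = (-36310 - 2917)/(45408 + 930) = -39227/46338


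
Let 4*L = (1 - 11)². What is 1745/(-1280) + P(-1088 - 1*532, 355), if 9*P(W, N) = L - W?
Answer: 417979/2304 ≈ 181.41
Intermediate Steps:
L = 25 (L = (1 - 11)²/4 = (¼)*(-10)² = (¼)*100 = 25)
P(W, N) = 25/9 - W/9 (P(W, N) = (25 - W)/9 = 25/9 - W/9)
1745/(-1280) + P(-1088 - 1*532, 355) = 1745/(-1280) + (25/9 - (-1088 - 1*532)/9) = -1/1280*1745 + (25/9 - (-1088 - 532)/9) = -349/256 + (25/9 - ⅑*(-1620)) = -349/256 + (25/9 + 180) = -349/256 + 1645/9 = 417979/2304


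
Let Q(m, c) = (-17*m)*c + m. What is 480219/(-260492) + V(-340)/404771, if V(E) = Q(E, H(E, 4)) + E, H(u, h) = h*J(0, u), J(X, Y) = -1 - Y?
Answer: 1847097079151/105439607332 ≈ 17.518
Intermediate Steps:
H(u, h) = h*(-1 - u)
Q(m, c) = m - 17*c*m (Q(m, c) = -17*c*m + m = m - 17*c*m)
V(E) = E + E*(69 + 68*E) (V(E) = E*(1 - (-17)*4*(1 + E)) + E = E*(1 - 17*(-4 - 4*E)) + E = E*(1 + (68 + 68*E)) + E = E*(69 + 68*E) + E = E + E*(69 + 68*E))
480219/(-260492) + V(-340)/404771 = 480219/(-260492) + (2*(-340)*(35 + 34*(-340)))/404771 = 480219*(-1/260492) + (2*(-340)*(35 - 11560))*(1/404771) = -480219/260492 + (2*(-340)*(-11525))*(1/404771) = -480219/260492 + 7837000*(1/404771) = -480219/260492 + 7837000/404771 = 1847097079151/105439607332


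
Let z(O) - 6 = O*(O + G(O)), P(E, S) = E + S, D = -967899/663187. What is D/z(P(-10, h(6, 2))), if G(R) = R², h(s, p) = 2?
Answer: 967899/293128654 ≈ 0.0033020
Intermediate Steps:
D = -967899/663187 (D = -967899*1/663187 = -967899/663187 ≈ -1.4595)
z(O) = 6 + O*(O + O²)
D/z(P(-10, h(6, 2))) = -967899/(663187*(6 + (-10 + 2)² + (-10 + 2)³)) = -967899/(663187*(6 + (-8)² + (-8)³)) = -967899/(663187*(6 + 64 - 512)) = -967899/663187/(-442) = -967899/663187*(-1/442) = 967899/293128654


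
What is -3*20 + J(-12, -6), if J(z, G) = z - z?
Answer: -60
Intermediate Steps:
J(z, G) = 0
-3*20 + J(-12, -6) = -3*20 + 0 = -60 + 0 = -60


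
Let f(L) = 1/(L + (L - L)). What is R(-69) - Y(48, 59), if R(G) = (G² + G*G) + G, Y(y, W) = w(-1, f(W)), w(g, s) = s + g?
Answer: 557785/59 ≈ 9454.0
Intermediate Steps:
f(L) = 1/L (f(L) = 1/(L + 0) = 1/L)
w(g, s) = g + s
Y(y, W) = -1 + 1/W
R(G) = G + 2*G² (R(G) = (G² + G²) + G = 2*G² + G = G + 2*G²)
R(-69) - Y(48, 59) = -69*(1 + 2*(-69)) - (1 - 1*59)/59 = -69*(1 - 138) - (1 - 59)/59 = -69*(-137) - (-58)/59 = 9453 - 1*(-58/59) = 9453 + 58/59 = 557785/59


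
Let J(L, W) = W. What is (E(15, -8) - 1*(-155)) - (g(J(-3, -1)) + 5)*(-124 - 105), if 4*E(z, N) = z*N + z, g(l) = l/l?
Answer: 6011/4 ≈ 1502.8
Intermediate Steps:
g(l) = 1
E(z, N) = z/4 + N*z/4 (E(z, N) = (z*N + z)/4 = (N*z + z)/4 = (z + N*z)/4 = z/4 + N*z/4)
(E(15, -8) - 1*(-155)) - (g(J(-3, -1)) + 5)*(-124 - 105) = ((¼)*15*(1 - 8) - 1*(-155)) - (1 + 5)*(-124 - 105) = ((¼)*15*(-7) + 155) - 6*(-229) = (-105/4 + 155) - 1*(-1374) = 515/4 + 1374 = 6011/4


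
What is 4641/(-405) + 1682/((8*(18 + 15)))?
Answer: -30223/5940 ≈ -5.0880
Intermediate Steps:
4641/(-405) + 1682/((8*(18 + 15))) = 4641*(-1/405) + 1682/((8*33)) = -1547/135 + 1682/264 = -1547/135 + 1682*(1/264) = -1547/135 + 841/132 = -30223/5940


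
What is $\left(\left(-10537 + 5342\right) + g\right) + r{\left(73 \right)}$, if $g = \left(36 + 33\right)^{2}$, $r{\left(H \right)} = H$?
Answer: $-361$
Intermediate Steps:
$g = 4761$ ($g = 69^{2} = 4761$)
$\left(\left(-10537 + 5342\right) + g\right) + r{\left(73 \right)} = \left(\left(-10537 + 5342\right) + 4761\right) + 73 = \left(-5195 + 4761\right) + 73 = -434 + 73 = -361$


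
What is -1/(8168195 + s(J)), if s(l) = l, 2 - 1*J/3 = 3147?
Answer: -1/8158760 ≈ -1.2257e-7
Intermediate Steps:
J = -9435 (J = 6 - 3*3147 = 6 - 9441 = -9435)
-1/(8168195 + s(J)) = -1/(8168195 - 9435) = -1/8158760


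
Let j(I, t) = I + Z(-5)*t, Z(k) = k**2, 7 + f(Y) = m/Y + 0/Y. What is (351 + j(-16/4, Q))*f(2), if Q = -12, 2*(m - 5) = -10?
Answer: -329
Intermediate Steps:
m = 0 (m = 5 + (1/2)*(-10) = 5 - 5 = 0)
f(Y) = -7 (f(Y) = -7 + (0/Y + 0/Y) = -7 + (0 + 0) = -7 + 0 = -7)
j(I, t) = I + 25*t (j(I, t) = I + (-5)**2*t = I + 25*t)
(351 + j(-16/4, Q))*f(2) = (351 + (-16/4 + 25*(-12)))*(-7) = (351 + (-16*1/4 - 300))*(-7) = (351 + (-4 - 300))*(-7) = (351 - 304)*(-7) = 47*(-7) = -329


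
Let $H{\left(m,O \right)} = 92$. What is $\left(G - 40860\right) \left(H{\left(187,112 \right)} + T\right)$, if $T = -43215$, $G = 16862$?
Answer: $1034865754$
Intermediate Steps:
$\left(G - 40860\right) \left(H{\left(187,112 \right)} + T\right) = \left(16862 - 40860\right) \left(92 - 43215\right) = \left(-23998\right) \left(-43123\right) = 1034865754$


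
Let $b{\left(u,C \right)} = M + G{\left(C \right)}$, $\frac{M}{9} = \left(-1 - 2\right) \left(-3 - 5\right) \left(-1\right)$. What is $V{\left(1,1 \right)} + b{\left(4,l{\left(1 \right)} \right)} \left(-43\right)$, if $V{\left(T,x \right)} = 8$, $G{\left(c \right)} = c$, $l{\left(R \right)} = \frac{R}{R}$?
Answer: $9253$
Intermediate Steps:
$l{\left(R \right)} = 1$
$M = -216$ ($M = 9 \left(-1 - 2\right) \left(-3 - 5\right) \left(-1\right) = 9 \left(-3\right) \left(-8\right) \left(-1\right) = 9 \cdot 24 \left(-1\right) = 9 \left(-24\right) = -216$)
$b{\left(u,C \right)} = -216 + C$
$V{\left(1,1 \right)} + b{\left(4,l{\left(1 \right)} \right)} \left(-43\right) = 8 + \left(-216 + 1\right) \left(-43\right) = 8 - -9245 = 8 + 9245 = 9253$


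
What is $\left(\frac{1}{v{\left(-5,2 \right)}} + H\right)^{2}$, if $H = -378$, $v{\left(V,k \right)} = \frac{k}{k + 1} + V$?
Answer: $\frac{24176889}{169} \approx 1.4306 \cdot 10^{5}$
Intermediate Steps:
$v{\left(V,k \right)} = V + \frac{k}{1 + k}$ ($v{\left(V,k \right)} = \frac{k}{1 + k} + V = V + \frac{k}{1 + k}$)
$\left(\frac{1}{v{\left(-5,2 \right)}} + H\right)^{2} = \left(\frac{1}{\frac{1}{1 + 2} \left(-5 + 2 - 10\right)} - 378\right)^{2} = \left(\frac{1}{\frac{1}{3} \left(-5 + 2 - 10\right)} - 378\right)^{2} = \left(\frac{1}{\frac{1}{3} \left(-13\right)} - 378\right)^{2} = \left(\frac{1}{- \frac{13}{3}} - 378\right)^{2} = \left(- \frac{3}{13} - 378\right)^{2} = \left(- \frac{4917}{13}\right)^{2} = \frac{24176889}{169}$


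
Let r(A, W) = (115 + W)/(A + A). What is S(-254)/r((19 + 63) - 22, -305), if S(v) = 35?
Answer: -420/19 ≈ -22.105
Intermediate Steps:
r(A, W) = (115 + W)/(2*A) (r(A, W) = (115 + W)/((2*A)) = (115 + W)*(1/(2*A)) = (115 + W)/(2*A))
S(-254)/r((19 + 63) - 22, -305) = 35/(((115 - 305)/(2*((19 + 63) - 22)))) = 35/(((½)*(-190)/(82 - 22))) = 35/(((½)*(-190)/60)) = 35/(((½)*(1/60)*(-190))) = 35/(-19/12) = 35*(-12/19) = -420/19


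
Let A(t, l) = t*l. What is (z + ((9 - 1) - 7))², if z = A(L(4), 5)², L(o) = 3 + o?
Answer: 1503076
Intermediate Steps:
A(t, l) = l*t
z = 1225 (z = (5*(3 + 4))² = (5*7)² = 35² = 1225)
(z + ((9 - 1) - 7))² = (1225 + ((9 - 1) - 7))² = (1225 + (8 - 7))² = (1225 + 1)² = 1226² = 1503076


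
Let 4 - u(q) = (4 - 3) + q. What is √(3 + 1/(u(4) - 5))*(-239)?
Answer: -239*√102/6 ≈ -402.30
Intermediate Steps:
u(q) = 3 - q (u(q) = 4 - ((4 - 3) + q) = 4 - (1 + q) = 4 + (-1 - q) = 3 - q)
√(3 + 1/(u(4) - 5))*(-239) = √(3 + 1/((3 - 1*4) - 5))*(-239) = √(3 + 1/((3 - 4) - 5))*(-239) = √(3 + 1/(-1 - 5))*(-239) = √(3 + 1/(-6))*(-239) = √(3 - ⅙)*(-239) = √(17/6)*(-239) = (√102/6)*(-239) = -239*√102/6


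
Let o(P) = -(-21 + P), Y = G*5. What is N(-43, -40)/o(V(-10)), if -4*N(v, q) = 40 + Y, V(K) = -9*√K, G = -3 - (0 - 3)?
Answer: -70/417 + 10*I*√10/139 ≈ -0.16787 + 0.2275*I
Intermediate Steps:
G = 0 (G = -3 - 1*(-3) = -3 + 3 = 0)
Y = 0 (Y = 0*5 = 0)
o(P) = 21 - P
N(v, q) = -10 (N(v, q) = -(40 + 0)/4 = -¼*40 = -10)
N(-43, -40)/o(V(-10)) = -10/(21 - (-9)*√(-10)) = -10/(21 - (-9)*I*√10) = -10/(21 + 9*I*√10)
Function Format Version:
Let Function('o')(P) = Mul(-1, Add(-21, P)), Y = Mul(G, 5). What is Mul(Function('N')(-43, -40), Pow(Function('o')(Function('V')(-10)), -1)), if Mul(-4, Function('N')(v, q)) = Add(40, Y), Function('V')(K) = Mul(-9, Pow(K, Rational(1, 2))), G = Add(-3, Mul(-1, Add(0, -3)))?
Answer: Add(Rational(-70, 417), Mul(Rational(10, 139), I, Pow(10, Rational(1, 2)))) ≈ Add(-0.16787, Mul(0.22750, I))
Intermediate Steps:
G = 0 (G = Add(-3, Mul(-1, -3)) = Add(-3, 3) = 0)
Y = 0 (Y = Mul(0, 5) = 0)
Function('o')(P) = Add(21, Mul(-1, P))
Function('N')(v, q) = -10 (Function('N')(v, q) = Mul(Rational(-1, 4), Add(40, 0)) = Mul(Rational(-1, 4), 40) = -10)
Mul(Function('N')(-43, -40), Pow(Function('o')(Function('V')(-10)), -1)) = Mul(-10, Pow(Add(21, Mul(-1, Mul(-9, Pow(-10, Rational(1, 2))))), -1)) = Mul(-10, Pow(Add(21, Mul(-1, Mul(-9, Mul(I, Pow(10, Rational(1, 2)))))), -1)) = Mul(-10, Pow(Add(21, Mul(-1, Mul(-9, I, Pow(10, Rational(1, 2))))), -1)) = Mul(-10, Pow(Add(21, Mul(9, I, Pow(10, Rational(1, 2)))), -1))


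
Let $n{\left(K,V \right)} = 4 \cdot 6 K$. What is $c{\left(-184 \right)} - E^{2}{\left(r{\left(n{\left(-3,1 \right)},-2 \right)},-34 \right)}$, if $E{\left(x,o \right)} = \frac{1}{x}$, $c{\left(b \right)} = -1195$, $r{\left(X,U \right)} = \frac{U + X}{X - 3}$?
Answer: $- \frac{6549445}{5476} \approx -1196.0$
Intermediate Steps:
$n{\left(K,V \right)} = 24 K$
$r{\left(X,U \right)} = \frac{U + X}{-3 + X}$
$c{\left(-184 \right)} - E^{2}{\left(r{\left(n{\left(-3,1 \right)},-2 \right)},-34 \right)} = -1195 - \left(\frac{1}{\frac{1}{-3 + 24 \left(-3\right)} \left(-2 + 24 \left(-3\right)\right)}\right)^{2} = -1195 - \left(\frac{1}{\frac{1}{-3 - 72} \left(-2 - 72\right)}\right)^{2} = -1195 - \left(\frac{1}{\frac{1}{-75} \left(-74\right)}\right)^{2} = -1195 - \left(\frac{1}{\left(- \frac{1}{75}\right) \left(-74\right)}\right)^{2} = -1195 - \left(\frac{1}{\frac{74}{75}}\right)^{2} = -1195 - \left(\frac{75}{74}\right)^{2} = -1195 - \frac{5625}{5476} = - \frac{6549445}{5476}$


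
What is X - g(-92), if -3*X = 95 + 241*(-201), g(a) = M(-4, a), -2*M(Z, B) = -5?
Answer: 96677/6 ≈ 16113.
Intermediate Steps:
M(Z, B) = 5/2 (M(Z, B) = -½*(-5) = 5/2)
g(a) = 5/2
X = 48346/3 (X = -(95 + 241*(-201))/3 = -(95 - 48441)/3 = -⅓*(-48346) = 48346/3 ≈ 16115.)
X - g(-92) = 48346/3 - 1*5/2 = 48346/3 - 5/2 = 96677/6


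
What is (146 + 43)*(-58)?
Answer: -10962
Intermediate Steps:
(146 + 43)*(-58) = 189*(-58) = -10962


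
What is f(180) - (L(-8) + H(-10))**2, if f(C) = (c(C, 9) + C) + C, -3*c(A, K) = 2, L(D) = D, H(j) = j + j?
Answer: -1274/3 ≈ -424.67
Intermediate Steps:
H(j) = 2*j
c(A, K) = -2/3 (c(A, K) = -1/3*2 = -2/3)
f(C) = -2/3 + 2*C (f(C) = (-2/3 + C) + C = -2/3 + 2*C)
f(180) - (L(-8) + H(-10))**2 = (-2/3 + 2*180) - (-8 + 2*(-10))**2 = (-2/3 + 360) - (-8 - 20)**2 = 1078/3 - 1*(-28)**2 = 1078/3 - 1*784 = 1078/3 - 784 = -1274/3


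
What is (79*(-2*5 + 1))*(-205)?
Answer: 145755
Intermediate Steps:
(79*(-2*5 + 1))*(-205) = (79*(-10 + 1))*(-205) = (79*(-9))*(-205) = -711*(-205) = 145755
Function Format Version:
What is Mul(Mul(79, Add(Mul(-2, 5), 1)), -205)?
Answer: 145755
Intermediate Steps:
Mul(Mul(79, Add(Mul(-2, 5), 1)), -205) = Mul(Mul(79, Add(-10, 1)), -205) = Mul(Mul(79, -9), -205) = Mul(-711, -205) = 145755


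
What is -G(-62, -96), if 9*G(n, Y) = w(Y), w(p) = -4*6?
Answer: 8/3 ≈ 2.6667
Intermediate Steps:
w(p) = -24
G(n, Y) = -8/3 (G(n, Y) = (⅑)*(-24) = -8/3)
-G(-62, -96) = -1*(-8/3) = 8/3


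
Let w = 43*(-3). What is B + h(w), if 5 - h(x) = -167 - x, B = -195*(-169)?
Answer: 32998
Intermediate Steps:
w = -129
B = 32955
h(x) = 172 + x (h(x) = 5 - (-167 - x) = 5 + (167 + x) = 172 + x)
B + h(w) = 32955 + (172 - 129) = 32955 + 43 = 32998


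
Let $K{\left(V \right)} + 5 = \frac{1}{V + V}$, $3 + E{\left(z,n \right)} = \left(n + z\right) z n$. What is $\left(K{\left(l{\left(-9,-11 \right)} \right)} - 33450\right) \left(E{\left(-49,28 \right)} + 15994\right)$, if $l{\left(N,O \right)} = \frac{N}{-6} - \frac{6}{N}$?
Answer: $- \frac{19485362336}{13} \approx -1.4989 \cdot 10^{9}$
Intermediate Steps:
$E{\left(z,n \right)} = -3 + n z \left(n + z\right)$ ($E{\left(z,n \right)} = -3 + \left(n + z\right) z n = -3 + z \left(n + z\right) n = -3 + n z \left(n + z\right)$)
$l{\left(N,O \right)} = - \frac{6}{N} - \frac{N}{6}$ ($l{\left(N,O \right)} = N \left(- \frac{1}{6}\right) - \frac{6}{N} = - \frac{N}{6} - \frac{6}{N} = - \frac{6}{N} - \frac{N}{6}$)
$K{\left(V \right)} = -5 + \frac{1}{2 V}$ ($K{\left(V \right)} = -5 + \frac{1}{V + V} = -5 + \frac{1}{2 V}$)
$\left(K{\left(l{\left(-9,-11 \right)} \right)} - 33450\right) \left(E{\left(-49,28 \right)} + 15994\right) = \left(\left(-5 + \frac{1}{2 \left(- \frac{6}{-9} - - \frac{3}{2}\right)}\right) - 33450\right) \left(\left(-3 + 28 \left(-49\right)^{2} - 49 \cdot 28^{2}\right) + 15994\right) = \left(\left(-5 + \frac{1}{2 \left(\left(-6\right) \left(- \frac{1}{9}\right) + \frac{3}{2}\right)}\right) - 33450\right) \left(\left(-3 + 28 \cdot 2401 - 38416\right) + 15994\right) = \left(\left(-5 + \frac{1}{2 \left(\frac{2}{3} + \frac{3}{2}\right)}\right) - 33450\right) \left(\left(-3 + 67228 - 38416\right) + 15994\right) = \left(\left(-5 + \frac{1}{2 \cdot \frac{13}{6}}\right) - 33450\right) \left(28809 + 15994\right) = \left(\left(-5 + \frac{1}{2} \cdot \frac{6}{13}\right) - 33450\right) 44803 = \left(\left(-5 + \frac{3}{13}\right) - 33450\right) 44803 = \left(- \frac{62}{13} - 33450\right) 44803 = \left(- \frac{434912}{13}\right) 44803 = - \frac{19485362336}{13}$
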